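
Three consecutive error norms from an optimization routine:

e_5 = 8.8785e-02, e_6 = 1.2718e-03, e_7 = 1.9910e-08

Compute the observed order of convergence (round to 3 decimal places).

2.606

p ≈ ln(e_7/e_6) / ln(e_6/e_5)
  = ln(1.9910e-08/1.2718e-03) / ln(1.2718e-03/8.8785e-02)
  = ln(1.5655e-05) / ln(0.0143245)
  = -11.064720 / -4.245784 ≈ 2.606049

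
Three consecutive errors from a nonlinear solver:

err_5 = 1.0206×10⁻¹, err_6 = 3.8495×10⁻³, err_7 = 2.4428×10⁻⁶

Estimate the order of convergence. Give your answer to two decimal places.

2.25

p ≈ ln(err_7/err_6) / ln(err_6/err_5)
  = ln(2.4428×10⁻⁶/3.8495×10⁻³) / ln(3.8495×10⁻³/1.0206×10⁻¹)
  = ln(0.000634576) / ln(0.037718)
  = -7.36255 / -3.27762 ≈ 2.24631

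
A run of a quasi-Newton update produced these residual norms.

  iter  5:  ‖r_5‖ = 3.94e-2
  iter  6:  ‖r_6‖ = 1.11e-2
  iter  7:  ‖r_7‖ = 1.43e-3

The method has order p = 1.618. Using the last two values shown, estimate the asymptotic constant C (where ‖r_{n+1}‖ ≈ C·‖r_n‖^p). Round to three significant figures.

2.08

C ≈ ‖r_7‖ / ‖r_6‖^1.618
  = 1.43e-3 / (1.11e-2)^1.618
  = 1.43e-3 / 0.000687595 ≈ 2.0797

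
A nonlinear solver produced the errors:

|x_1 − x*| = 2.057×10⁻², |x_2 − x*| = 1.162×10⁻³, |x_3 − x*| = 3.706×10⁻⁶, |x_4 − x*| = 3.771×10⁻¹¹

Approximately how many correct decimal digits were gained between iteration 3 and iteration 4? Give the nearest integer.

5

Digits gained ≈ log₁₀(|x_3 − x*|/|x_4 − x*|) = log₁₀(3.706×10⁻⁶/3.771×10⁻¹¹) = log₁₀(98276.3) ≈ 4.992.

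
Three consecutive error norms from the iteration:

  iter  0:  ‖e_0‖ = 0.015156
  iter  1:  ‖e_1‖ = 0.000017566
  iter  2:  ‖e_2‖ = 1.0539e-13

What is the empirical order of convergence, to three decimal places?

2.800

p ≈ ln(‖e_2‖/‖e_1‖) / ln(‖e_1‖/‖e_0‖)
  = ln(1.0539e-13/0.000017566) / ln(0.000017566/0.015156)
  = ln(5.99966e-09) / ln(0.00115901)
  = -18.931563 / -6.760189 ≈ 2.800449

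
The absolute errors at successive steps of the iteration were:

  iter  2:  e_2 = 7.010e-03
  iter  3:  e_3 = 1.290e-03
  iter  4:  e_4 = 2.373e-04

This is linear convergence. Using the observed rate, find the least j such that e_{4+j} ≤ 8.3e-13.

Rate ρ ≈ e_4/e_3 = 2.373e-04/1.290e-03 = 0.1840.
After j more steps, e_{4+j} ≈ 2.373e-04·ρ^j; need ρ^j ≤ 8.3e-13/2.373e-04 = 3.49768e-09.
j ≥ ln(3.49768e-09)/ln(0.1840) = -19.4712/-1.69282 = 11.502.
So 12 more iterations are needed.

12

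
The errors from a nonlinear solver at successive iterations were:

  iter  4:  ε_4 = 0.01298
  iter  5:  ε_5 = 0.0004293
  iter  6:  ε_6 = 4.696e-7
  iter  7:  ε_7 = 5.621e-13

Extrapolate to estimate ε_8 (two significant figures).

8.1e-25

First estimate the order: p ≈ ln(ε_7/ε_6) / ln(ε_6/ε_5) = ln(5.621e-13/4.696e-7)/ln(4.696e-7/0.0004293) = ln(1.19698e-06)/ln(0.00109387) ≈ 1.9999.
Then ε_8 ≈ ε_7·(ε_7/ε_6)^p = 5.621e-13·(1.19698e-06)^1.9999 = 5.621e-13·1.43472e-12 ≈ 8.065e-25.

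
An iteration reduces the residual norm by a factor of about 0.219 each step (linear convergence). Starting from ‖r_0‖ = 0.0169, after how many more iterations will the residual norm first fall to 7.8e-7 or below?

7

After k steps, ‖r_k‖ ≈ 0.0169·0.219^k.
Need 0.219^k ≤ 7.8e-7/0.0169 = 4.61538e-05.
k ≥ ln(4.61538e-05)/ln(0.219) = -9.9835/-1.51868 = 6.574.
Smallest integer k = 7.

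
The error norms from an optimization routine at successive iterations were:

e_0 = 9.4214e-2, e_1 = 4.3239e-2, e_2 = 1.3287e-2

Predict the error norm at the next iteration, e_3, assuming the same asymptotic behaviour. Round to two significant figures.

2.2e-3

First estimate the order: p ≈ ln(e_2/e_1) / ln(e_1/e_0) = ln(1.3287e-2/4.3239e-2)/ln(4.3239e-2/9.4214e-2) = ln(0.307292)/ln(0.458945) ≈ 1.5150.
Then e_3 ≈ e_2·(e_2/e_1)^p = 1.3287e-2·(0.307292)^1.5150 = 1.3287e-2·0.167356 ≈ 0.002224.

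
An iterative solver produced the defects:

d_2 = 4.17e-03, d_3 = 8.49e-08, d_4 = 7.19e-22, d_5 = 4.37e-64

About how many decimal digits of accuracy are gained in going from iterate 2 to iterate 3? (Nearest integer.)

5

Digits gained ≈ log₁₀(d_2/d_3) = log₁₀(4.17e-03/8.49e-08) = log₁₀(49116.6) ≈ 4.691.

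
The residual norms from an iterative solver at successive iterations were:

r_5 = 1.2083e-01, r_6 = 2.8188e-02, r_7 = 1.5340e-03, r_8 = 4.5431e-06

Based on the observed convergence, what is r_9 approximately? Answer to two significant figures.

4.0e-11

First estimate the order: p ≈ ln(r_8/r_7) / ln(r_7/r_6) = ln(4.5431e-06/1.5340e-03)/ln(1.5340e-03/2.8188e-02) = ln(0.0029616)/ln(0.0544203) ≈ 2.0000.
Then r_9 ≈ r_8·(r_8/r_7)^p = 4.5431e-06·(0.0029616)^2.0000 = 4.5431e-06·8.77107e-06 ≈ 3.985e-11.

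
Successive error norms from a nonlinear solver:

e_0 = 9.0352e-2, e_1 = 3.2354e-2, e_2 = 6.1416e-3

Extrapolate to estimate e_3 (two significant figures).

4.2e-4

First estimate the order: p ≈ ln(e_2/e_1) / ln(e_1/e_0) = ln(6.1416e-3/3.2354e-2)/ln(3.2354e-2/9.0352e-2) = ln(0.189825)/ln(0.358088) ≈ 1.6180.
Then e_3 ≈ e_2·(e_2/e_1)^p = 6.1416e-3·(0.189825)^1.6180 = 6.1416e-3·0.0679792 ≈ 0.0004175.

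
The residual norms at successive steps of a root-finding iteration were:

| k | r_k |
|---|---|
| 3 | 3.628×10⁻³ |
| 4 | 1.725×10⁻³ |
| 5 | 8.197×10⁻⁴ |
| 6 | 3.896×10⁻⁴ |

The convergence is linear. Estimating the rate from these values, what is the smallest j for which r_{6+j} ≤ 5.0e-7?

Rate ρ ≈ r_6/r_5 = 3.896×10⁻⁴/8.197×10⁻⁴ = 0.4753.
After j more steps, r_{6+j} ≈ 3.896×10⁻⁴·ρ^j; need ρ^j ≤ 5.0e-7/3.896×10⁻⁴ = 0.00128337.
j ≥ ln(0.00128337)/ln(0.4753) = -6.6583/-0.74381 = 8.952.
So 9 more iterations are needed.

9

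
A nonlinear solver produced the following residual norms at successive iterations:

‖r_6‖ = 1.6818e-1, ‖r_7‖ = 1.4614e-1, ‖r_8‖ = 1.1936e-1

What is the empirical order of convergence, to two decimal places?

1.44

p ≈ ln(‖r_8‖/‖r_7‖) / ln(‖r_7‖/‖r_6‖)
  = ln(1.1936e-1/1.4614e-1) / ln(1.4614e-1/1.6818e-1)
  = ln(0.816751) / ln(0.86895)
  = -0.20242 / -0.14047 ≈ 1.44102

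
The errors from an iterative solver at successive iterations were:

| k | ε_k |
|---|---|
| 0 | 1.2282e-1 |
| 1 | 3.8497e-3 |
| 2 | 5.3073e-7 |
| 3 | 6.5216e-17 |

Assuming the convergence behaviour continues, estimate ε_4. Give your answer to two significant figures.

2.4e-42

First estimate the order: p ≈ ln(ε_3/ε_2) / ln(ε_2/ε_1) = ln(6.5216e-17/5.3073e-7)/ln(5.3073e-7/3.8497e-3) = ln(1.2288e-10)/ln(0.000137863) ≈ 2.5671.
Then ε_4 ≈ ε_3·(ε_3/ε_2)^p = 6.5216e-17·(1.2288e-10)^2.5671 = 6.5216e-17·3.61999e-26 ≈ 2.361e-42.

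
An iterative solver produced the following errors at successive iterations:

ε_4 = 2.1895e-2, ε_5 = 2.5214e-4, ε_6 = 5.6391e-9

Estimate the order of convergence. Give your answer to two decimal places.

2.40

p ≈ ln(ε_6/ε_5) / ln(ε_5/ε_4)
  = ln(5.6391e-9/2.5214e-4) / ln(2.5214e-4/2.1895e-2)
  = ln(2.2365e-05) / ln(0.0115159)
  = -10.70801 / -4.46403 ≈ 2.39873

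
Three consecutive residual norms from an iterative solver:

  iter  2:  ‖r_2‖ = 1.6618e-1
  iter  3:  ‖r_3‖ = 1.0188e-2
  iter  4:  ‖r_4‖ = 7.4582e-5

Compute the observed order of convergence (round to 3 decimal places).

1.761

p ≈ ln(‖r_4‖/‖r_3‖) / ln(‖r_3‖/‖r_2‖)
  = ln(7.4582e-5/1.0188e-2) / ln(1.0188e-2/1.6618e-1)
  = ln(0.00732057) / ln(0.061307)
  = -4.917067 / -2.791861 ≈ 1.761215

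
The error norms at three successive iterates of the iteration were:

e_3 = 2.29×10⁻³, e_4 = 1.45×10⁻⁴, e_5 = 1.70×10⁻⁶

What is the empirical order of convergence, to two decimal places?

1.61

p ≈ ln(e_5/e_4) / ln(e_4/e_3)
  = ln(1.70×10⁻⁶/1.45×10⁻⁴) / ln(1.45×10⁻⁴/2.29×10⁻³)
  = ln(0.0117241) / ln(0.0633188)
  = -4.44611 / -2.75957 ≈ 1.61116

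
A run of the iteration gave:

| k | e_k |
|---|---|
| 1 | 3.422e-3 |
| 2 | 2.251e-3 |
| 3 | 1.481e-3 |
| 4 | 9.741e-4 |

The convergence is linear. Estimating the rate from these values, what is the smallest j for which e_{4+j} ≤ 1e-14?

Rate ρ ≈ e_4/e_3 = 9.741e-4/1.481e-3 = 0.6577.
After j more steps, e_{4+j} ≈ 9.741e-4·ρ^j; need ρ^j ≤ 1e-14/9.741e-4 = 1.02659e-11.
j ≥ ln(1.02659e-11)/ln(0.6577) = -25.3022/-0.41901 = 60.386.
So 61 more iterations are needed.

61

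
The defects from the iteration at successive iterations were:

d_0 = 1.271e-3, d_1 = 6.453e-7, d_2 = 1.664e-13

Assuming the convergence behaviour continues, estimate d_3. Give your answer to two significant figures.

First estimate the order: p ≈ ln(d_2/d_1) / ln(d_1/d_0) = ln(1.664e-13/6.453e-7)/ln(6.453e-7/1.271e-3) = ln(2.57865e-07)/ln(0.00050771) ≈ 2.0000.
Then d_3 ≈ d_2·(d_2/d_1)^p = 1.664e-13·(2.57865e-07)^2.0000 = 1.664e-13·6.64944e-14 ≈ 1.106e-26.

1.1e-26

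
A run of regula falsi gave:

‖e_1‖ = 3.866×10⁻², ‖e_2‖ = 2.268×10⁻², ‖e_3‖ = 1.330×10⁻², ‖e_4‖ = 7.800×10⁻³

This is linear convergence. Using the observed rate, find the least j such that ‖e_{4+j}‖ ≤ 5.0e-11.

Rate ρ ≈ ‖e_4‖/‖e_3‖ = 7.800×10⁻³/1.330×10⁻² = 0.5865.
After j more steps, ‖e_{4+j}‖ ≈ 7.800×10⁻³·ρ^j; need ρ^j ≤ 5.0e-11/7.800×10⁻³ = 6.41026e-09.
j ≥ ln(6.41026e-09)/ln(0.5865) = -18.8654/-0.53358 = 35.356.
So 36 more iterations are needed.

36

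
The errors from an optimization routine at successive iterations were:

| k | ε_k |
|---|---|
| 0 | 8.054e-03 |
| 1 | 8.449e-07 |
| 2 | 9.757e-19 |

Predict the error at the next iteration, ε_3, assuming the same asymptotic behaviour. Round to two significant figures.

First estimate the order: p ≈ ln(ε_2/ε_1) / ln(ε_1/ε_0) = ln(9.757e-19/8.449e-07)/ln(8.449e-07/8.054e-03) = ln(1.15481e-12)/ln(0.000104904) ≈ 3.0000.
Then ε_3 ≈ ε_2·(ε_2/ε_1)^p = 9.757e-19·(1.15481e-12)^3.0000 = 9.757e-19·1.54004e-36 ≈ 1.503e-54.

1.5e-54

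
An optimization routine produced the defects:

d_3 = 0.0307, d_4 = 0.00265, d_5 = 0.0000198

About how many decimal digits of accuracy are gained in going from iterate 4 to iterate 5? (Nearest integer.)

2

Digits gained ≈ log₁₀(d_4/d_5) = log₁₀(0.00265/0.0000198) = log₁₀(133.838) ≈ 2.127.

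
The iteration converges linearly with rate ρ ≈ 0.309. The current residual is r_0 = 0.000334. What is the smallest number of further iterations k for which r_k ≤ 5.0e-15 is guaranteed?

22

After k steps, r_k ≈ 0.000334·0.309^k.
Need 0.309^k ≤ 5.0e-15/0.000334 = 1.49701e-11.
k ≥ ln(1.49701e-11)/ln(0.309) = -24.9250/-1.17441 = 21.223.
Smallest integer k = 22.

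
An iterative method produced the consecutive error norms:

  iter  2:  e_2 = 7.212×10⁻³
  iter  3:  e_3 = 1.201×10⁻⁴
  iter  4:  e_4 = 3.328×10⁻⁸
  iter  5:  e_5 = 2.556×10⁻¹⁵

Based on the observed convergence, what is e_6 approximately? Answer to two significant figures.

First estimate the order: p ≈ ln(e_5/e_4) / ln(e_4/e_3) = ln(2.556×10⁻¹⁵/3.328×10⁻⁸)/ln(3.328×10⁻⁸/1.201×10⁻⁴) = ln(7.68029e-08)/ln(0.000277102) ≈ 2.0000.
Then e_6 ≈ e_5·(e_5/e_4)^p = 2.556×10⁻¹⁵·(7.68029e-08)^2.0000 = 2.556×10⁻¹⁵·5.89869e-15 ≈ 1.508e-29.

1.5e-29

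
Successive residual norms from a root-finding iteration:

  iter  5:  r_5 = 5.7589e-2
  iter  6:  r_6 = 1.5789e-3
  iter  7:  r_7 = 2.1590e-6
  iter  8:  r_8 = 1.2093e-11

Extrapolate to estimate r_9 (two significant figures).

First estimate the order: p ≈ ln(r_8/r_7) / ln(r_7/r_6) = ln(1.2093e-11/2.1590e-6)/ln(2.1590e-6/1.5789e-3) = ln(5.6012e-06)/ln(0.00136741) ≈ 1.8336.
Then r_9 ≈ r_8·(r_8/r_7)^p = 1.2093e-11·(5.6012e-06)^1.8336 = 1.2093e-11·2.34665e-10 ≈ 2.838e-21.

2.8e-21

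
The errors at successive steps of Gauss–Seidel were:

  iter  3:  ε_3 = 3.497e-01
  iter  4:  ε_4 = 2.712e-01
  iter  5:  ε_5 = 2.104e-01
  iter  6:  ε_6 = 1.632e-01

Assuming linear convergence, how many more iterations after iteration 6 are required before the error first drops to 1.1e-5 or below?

38

Rate ρ ≈ ε_6/ε_5 = 1.632e-01/2.104e-01 = 0.7757.
After j more steps, ε_{6+j} ≈ 1.632e-01·ρ^j; need ρ^j ≤ 1.1e-5/1.632e-01 = 6.7402e-05.
j ≥ ln(6.7402e-05)/ln(0.7757) = -9.6048/-0.25399 = 37.816.
So 38 more iterations are needed.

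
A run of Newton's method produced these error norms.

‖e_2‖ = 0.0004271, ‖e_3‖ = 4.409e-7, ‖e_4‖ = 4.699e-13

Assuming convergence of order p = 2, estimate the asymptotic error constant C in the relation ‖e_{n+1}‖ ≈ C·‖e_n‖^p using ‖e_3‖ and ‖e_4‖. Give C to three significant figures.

2.42

C ≈ ‖e_4‖ / ‖e_3‖^2
  = 4.699e-13 / (4.409e-7)^2
  = 4.699e-13 / 1.94393e-13 ≈ 2.4173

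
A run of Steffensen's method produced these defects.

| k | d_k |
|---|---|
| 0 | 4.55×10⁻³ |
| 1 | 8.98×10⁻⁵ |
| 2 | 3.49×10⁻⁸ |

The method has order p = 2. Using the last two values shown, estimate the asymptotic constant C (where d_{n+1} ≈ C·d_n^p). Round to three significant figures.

C ≈ d_2 / d_1^2
  = 3.49×10⁻⁸ / (8.98×10⁻⁵)^2
  = 3.49×10⁻⁸ / 8.06404e-09 ≈ 4.3279

4.33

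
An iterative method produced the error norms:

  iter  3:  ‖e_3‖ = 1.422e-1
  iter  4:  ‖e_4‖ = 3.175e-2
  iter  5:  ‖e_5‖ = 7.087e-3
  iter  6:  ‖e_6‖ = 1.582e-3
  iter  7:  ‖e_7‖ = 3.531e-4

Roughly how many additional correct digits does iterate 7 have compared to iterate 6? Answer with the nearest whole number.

1

Digits gained ≈ log₁₀(‖e_6‖/‖e_7‖) = log₁₀(1.582e-3/3.531e-4) = log₁₀(4.48032) ≈ 0.651.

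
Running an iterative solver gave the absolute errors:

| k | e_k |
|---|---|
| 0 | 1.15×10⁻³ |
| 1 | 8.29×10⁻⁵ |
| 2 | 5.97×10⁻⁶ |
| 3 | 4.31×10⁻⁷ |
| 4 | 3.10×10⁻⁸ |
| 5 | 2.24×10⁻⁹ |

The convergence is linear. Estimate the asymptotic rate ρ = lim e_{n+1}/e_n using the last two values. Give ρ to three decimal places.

0.072

ρ ≈ e_5/e_4 = 2.24×10⁻⁹/3.10×10⁻⁸ = 0.07226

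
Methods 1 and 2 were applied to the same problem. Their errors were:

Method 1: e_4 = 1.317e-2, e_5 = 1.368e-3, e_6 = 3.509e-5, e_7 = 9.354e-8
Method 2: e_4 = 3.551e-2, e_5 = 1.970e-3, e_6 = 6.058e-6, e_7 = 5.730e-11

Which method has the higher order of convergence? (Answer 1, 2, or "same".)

2

Method 1: p ≈ ln(9.354e-8/3.509e-5)/ln(3.509e-5/1.368e-3) ≈ 1.62.
Method 2: p ≈ ln(5.730e-11/6.058e-6)/ln(6.058e-6/1.970e-3) ≈ 2.00.
Method 2 has the higher order (≈2.0 vs ≈1.6).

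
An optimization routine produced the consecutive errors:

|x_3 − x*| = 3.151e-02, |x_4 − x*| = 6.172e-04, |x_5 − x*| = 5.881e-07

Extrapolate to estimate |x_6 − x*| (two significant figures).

First estimate the order: p ≈ ln(|x_5 − x*|/|x_4 − x*|) / ln(|x_4 − x*|/|x_3 − x*|) = ln(5.881e-07/6.172e-04)/ln(6.172e-04/3.151e-02) = ln(0.000952852)/ln(0.0195874) ≈ 1.7687.
Then |x_6 − x*| ≈ |x_5 − x*|·(|x_5 − x*|/|x_4 − x*|)^p = 5.881e-07·(0.000952852)^1.7687 = 5.881e-07·4.53735e-06 ≈ 2.668e-12.

2.7e-12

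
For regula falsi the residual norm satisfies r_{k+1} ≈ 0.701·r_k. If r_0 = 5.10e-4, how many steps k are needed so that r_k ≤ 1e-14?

After k steps, r_k ≈ 5.10e-4·0.701^k.
Need 0.701^k ≤ 1e-14/5.10e-4 = 1.96078e-11.
k ≥ ln(1.96078e-11)/ln(0.701) = -24.6551/-0.35525 = 69.402.
Smallest integer k = 70.

70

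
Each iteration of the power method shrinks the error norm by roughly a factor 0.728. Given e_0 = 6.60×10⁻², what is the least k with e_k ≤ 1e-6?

After k steps, e_k ≈ 6.60×10⁻²·0.728^k.
Need 0.728^k ≤ 1e-6/6.60×10⁻² = 1.51515e-05.
k ≥ ln(1.51515e-05)/ln(0.728) = -11.0974/-0.31745 = 34.958.
Smallest integer k = 35.

35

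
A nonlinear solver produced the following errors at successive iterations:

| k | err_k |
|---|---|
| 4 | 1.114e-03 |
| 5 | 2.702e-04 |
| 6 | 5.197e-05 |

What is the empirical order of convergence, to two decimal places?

p ≈ ln(err_6/err_5) / ln(err_5/err_4)
  = ln(5.197e-05/2.702e-04) / ln(2.702e-04/1.114e-03)
  = ln(0.192339) / ln(0.242549)
  = -1.64850 / -1.41655 ≈ 1.16374

1.16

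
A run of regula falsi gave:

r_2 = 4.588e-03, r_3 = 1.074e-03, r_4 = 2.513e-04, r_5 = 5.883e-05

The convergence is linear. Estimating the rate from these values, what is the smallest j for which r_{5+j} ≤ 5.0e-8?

5

Rate ρ ≈ r_5/r_4 = 5.883e-05/2.513e-04 = 0.2341.
After j more steps, r_{5+j} ≈ 5.883e-05·ρ^j; need ρ^j ≤ 5.0e-8/5.883e-05 = 0.000849907.
j ≥ ln(0.000849907)/ln(0.2341) = -7.0704/-1.45201 = 4.869.
So 5 more iterations are needed.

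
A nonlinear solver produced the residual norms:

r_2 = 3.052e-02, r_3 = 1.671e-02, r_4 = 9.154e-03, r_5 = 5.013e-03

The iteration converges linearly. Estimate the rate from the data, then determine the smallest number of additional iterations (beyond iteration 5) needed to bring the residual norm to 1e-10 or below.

30

Rate ρ ≈ r_5/r_4 = 5.013e-03/9.154e-03 = 0.5476.
After j more steps, r_{5+j} ≈ 5.013e-03·ρ^j; need ρ^j ≤ 1e-10/5.013e-03 = 1.99481e-08.
j ≥ ln(1.99481e-08)/ln(0.5476) = -17.7301/-0.60221 = 29.442.
So 30 more iterations are needed.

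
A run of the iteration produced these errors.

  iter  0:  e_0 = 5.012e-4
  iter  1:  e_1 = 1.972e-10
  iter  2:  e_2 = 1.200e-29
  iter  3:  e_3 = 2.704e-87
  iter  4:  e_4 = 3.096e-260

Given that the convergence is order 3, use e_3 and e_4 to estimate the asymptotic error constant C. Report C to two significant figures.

1.6

C ≈ e_4 / e_3^3
  = 3.096e-260 / (2.704e-87)^3
  = 3.096e-260 / 1.97706e-260 ≈ 1.566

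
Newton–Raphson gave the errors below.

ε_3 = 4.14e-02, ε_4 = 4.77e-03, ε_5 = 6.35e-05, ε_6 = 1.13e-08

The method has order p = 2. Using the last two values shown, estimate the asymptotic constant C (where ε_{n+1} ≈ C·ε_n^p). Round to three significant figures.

C ≈ ε_6 / ε_5^2
  = 1.13e-08 / (6.35e-05)^2
  = 1.13e-08 / 4.03225e-09 ≈ 2.8024

2.80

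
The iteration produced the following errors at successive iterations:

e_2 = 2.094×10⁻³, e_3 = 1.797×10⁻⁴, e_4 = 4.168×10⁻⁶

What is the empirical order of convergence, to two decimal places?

1.53

p ≈ ln(e_4/e_3) / ln(e_3/e_2)
  = ln(4.168×10⁻⁶/1.797×10⁻⁴) / ln(1.797×10⁻⁴/2.094×10⁻³)
  = ln(0.0231942) / ln(0.0858166)
  = -3.76385 / -2.45554 ≈ 1.53280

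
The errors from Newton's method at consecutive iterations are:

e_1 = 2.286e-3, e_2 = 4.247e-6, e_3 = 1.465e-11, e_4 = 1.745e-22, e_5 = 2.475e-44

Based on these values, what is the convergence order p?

Consecutive ratios: e_5/e_4 = 2.475e-44/1.745e-22 = 1.41834e-22, e_4/e_3 = 1.745e-22/1.465e-11 = 1.19113e-11.
p ≈ ln(1.41834e-22)/ln(1.19113e-11) = -50.3074/-25.1535 ≈ 2.00.
So the convergence is quadratic (order 2).

2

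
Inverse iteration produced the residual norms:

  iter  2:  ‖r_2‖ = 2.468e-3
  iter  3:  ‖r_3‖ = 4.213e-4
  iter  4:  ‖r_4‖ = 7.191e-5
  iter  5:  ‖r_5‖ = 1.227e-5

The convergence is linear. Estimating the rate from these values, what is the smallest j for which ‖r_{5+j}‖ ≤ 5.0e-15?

13

Rate ρ ≈ ‖r_5‖/‖r_4‖ = 1.227e-5/7.191e-5 = 0.1706.
After j more steps, ‖r_{5+j}‖ ≈ 1.227e-5·ρ^j; need ρ^j ≤ 5.0e-15/1.227e-5 = 4.07498e-10.
j ≥ ln(4.07498e-10)/ln(0.1706) = -21.6210/-1.76843 = 12.226.
So 13 more iterations are needed.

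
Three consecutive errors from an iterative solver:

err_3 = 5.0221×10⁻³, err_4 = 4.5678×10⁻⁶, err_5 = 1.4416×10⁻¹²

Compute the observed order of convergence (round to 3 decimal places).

p ≈ ln(err_5/err_4) / ln(err_4/err_3)
  = ln(1.4416×10⁻¹²/4.5678×10⁻⁶) / ln(4.5678×10⁻⁶/5.0221×10⁻³)
  = ln(3.15601e-07) / ln(0.00090954)
  = -14.968787 / -7.002572 ≈ 2.137613

2.138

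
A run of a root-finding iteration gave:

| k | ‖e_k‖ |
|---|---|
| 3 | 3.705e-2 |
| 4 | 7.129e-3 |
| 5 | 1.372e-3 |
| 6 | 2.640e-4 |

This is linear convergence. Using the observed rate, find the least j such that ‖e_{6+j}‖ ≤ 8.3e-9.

Rate ρ ≈ ‖e_6‖/‖e_5‖ = 2.640e-4/1.372e-3 = 0.1924.
After j more steps, ‖e_{6+j}‖ ≈ 2.640e-4·ρ^j; need ρ^j ≤ 8.3e-9/2.640e-4 = 3.14394e-05.
j ≥ ln(3.14394e-05)/ln(0.1924) = -10.3674/-1.64818 = 6.290.
So 7 more iterations are needed.

7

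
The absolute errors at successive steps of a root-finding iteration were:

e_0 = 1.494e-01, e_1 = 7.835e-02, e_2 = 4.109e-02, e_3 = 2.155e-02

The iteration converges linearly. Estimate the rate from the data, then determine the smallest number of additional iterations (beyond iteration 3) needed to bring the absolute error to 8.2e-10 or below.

Rate ρ ≈ e_3/e_2 = 2.155e-02/4.109e-02 = 0.5245.
After j more steps, e_{3+j} ≈ 2.155e-02·ρ^j; need ρ^j ≤ 8.2e-10/2.155e-02 = 3.8051e-08.
j ≥ ln(3.8051e-08)/ln(0.5245) = -17.0843/-0.64531 = 26.475.
So 27 more iterations are needed.

27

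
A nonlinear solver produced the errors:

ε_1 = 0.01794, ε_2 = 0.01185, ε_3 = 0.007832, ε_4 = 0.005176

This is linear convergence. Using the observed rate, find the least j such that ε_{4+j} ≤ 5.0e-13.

Rate ρ ≈ ε_4/ε_3 = 0.005176/0.007832 = 0.6609.
After j more steps, ε_{4+j} ≈ 0.005176·ρ^j; need ρ^j ≤ 5.0e-13/0.005176 = 9.65997e-11.
j ≥ ln(9.65997e-11)/ln(0.6609) = -23.0604/-0.41415 = 55.681.
So 56 more iterations are needed.

56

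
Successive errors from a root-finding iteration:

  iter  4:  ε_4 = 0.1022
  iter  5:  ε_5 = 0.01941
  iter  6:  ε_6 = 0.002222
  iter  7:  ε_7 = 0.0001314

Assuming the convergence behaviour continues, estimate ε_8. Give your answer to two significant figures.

First estimate the order: p ≈ ln(ε_7/ε_6) / ln(ε_6/ε_5) = ln(0.0001314/0.002222)/ln(0.002222/0.01941) = ln(0.0591359)/ln(0.114477) ≈ 1.3048.
Then ε_8 ≈ ε_7·(ε_7/ε_6)^p = 0.0001314·(0.0591359)^1.3048 = 0.0001314·0.0249753 ≈ 3.282e-06.

3.3e-6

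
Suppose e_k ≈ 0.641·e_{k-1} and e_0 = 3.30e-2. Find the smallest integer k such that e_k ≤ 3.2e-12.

After k steps, e_k ≈ 3.30e-2·0.641^k.
Need 0.641^k ≤ 3.2e-12/3.30e-2 = 9.69697e-11.
k ≥ ln(9.69697e-11)/ln(0.641) = -23.0566/-0.44473 = 51.844.
Smallest integer k = 52.

52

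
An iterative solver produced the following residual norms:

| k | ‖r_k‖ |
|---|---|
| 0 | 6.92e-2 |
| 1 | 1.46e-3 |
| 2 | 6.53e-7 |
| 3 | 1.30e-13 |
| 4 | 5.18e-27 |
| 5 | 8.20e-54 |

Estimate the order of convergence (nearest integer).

2

Consecutive ratios: ‖r_5‖/‖r_4‖ = 8.20e-54/5.18e-27 = 1.58301e-27, ‖r_4‖/‖r_3‖ = 5.18e-27/1.30e-13 = 3.98462e-14.
p ≈ ln(1.58301e-27)/ln(3.98462e-14) = -61.7105/-30.8538 ≈ 2.00.
So the convergence is quadratic (order 2).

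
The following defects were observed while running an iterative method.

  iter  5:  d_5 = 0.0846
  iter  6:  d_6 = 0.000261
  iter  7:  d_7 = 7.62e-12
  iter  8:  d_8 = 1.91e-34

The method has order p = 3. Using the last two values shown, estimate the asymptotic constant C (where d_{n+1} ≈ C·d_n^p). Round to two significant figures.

0.43

C ≈ d_8 / d_7^3
  = 1.91e-34 / (7.62e-12)^3
  = 1.91e-34 / 4.42451e-34 ≈ 0.43169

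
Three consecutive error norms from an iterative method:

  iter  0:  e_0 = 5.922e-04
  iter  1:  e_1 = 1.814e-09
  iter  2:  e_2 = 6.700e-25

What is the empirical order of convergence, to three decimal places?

2.799

p ≈ ln(e_2/e_1) / ln(e_1/e_0)
  = ln(6.700e-25/1.814e-09) / ln(1.814e-09/5.922e-04)
  = ln(3.6935e-16) / ln(3.06315e-06)
  = -35.534787 / -12.696067 ≈ 2.798881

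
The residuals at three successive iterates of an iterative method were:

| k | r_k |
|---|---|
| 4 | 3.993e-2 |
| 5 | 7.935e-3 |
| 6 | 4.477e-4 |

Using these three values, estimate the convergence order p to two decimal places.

1.78

p ≈ ln(r_6/r_5) / ln(r_5/r_4)
  = ln(4.477e-4/7.935e-3) / ln(7.935e-3/3.993e-2)
  = ln(0.0564209) / ln(0.198723)
  = -2.87492 / -1.61584 ≈ 1.77921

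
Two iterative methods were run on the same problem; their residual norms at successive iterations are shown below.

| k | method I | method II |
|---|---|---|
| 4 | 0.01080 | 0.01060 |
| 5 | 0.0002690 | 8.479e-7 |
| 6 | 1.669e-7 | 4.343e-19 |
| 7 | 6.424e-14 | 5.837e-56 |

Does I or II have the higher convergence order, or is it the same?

II

Method I: p ≈ ln(6.424e-14/1.669e-7)/ln(1.669e-7/0.0002690) ≈ 2.00.
Method II: p ≈ ln(5.837e-56/4.343e-19)/ln(4.343e-19/8.479e-7) ≈ 3.00.
Method II has the higher order (≈3.0 vs ≈2.0).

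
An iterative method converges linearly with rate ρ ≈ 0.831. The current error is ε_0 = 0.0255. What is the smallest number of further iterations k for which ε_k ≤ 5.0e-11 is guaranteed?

109

After k steps, ε_k ≈ 0.0255·0.831^k.
Need 0.831^k ≤ 5.0e-11/0.0255 = 1.96078e-09.
k ≥ ln(1.96078e-09)/ln(0.831) = -20.0499/-0.18513 = 108.302.
Smallest integer k = 109.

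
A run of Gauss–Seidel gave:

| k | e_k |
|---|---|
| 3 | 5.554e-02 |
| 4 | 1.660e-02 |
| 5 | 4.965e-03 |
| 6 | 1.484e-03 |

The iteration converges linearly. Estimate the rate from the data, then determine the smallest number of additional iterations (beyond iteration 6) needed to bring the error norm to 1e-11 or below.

16

Rate ρ ≈ e_6/e_5 = 1.484e-03/4.965e-03 = 0.2989.
After j more steps, e_{6+j} ≈ 1.484e-03·ρ^j; need ρ^j ≤ 1e-11/1.484e-03 = 6.73854e-09.
j ≥ ln(6.73854e-09)/ln(0.2989) = -18.8154/-1.20765 = 15.580.
So 16 more iterations are needed.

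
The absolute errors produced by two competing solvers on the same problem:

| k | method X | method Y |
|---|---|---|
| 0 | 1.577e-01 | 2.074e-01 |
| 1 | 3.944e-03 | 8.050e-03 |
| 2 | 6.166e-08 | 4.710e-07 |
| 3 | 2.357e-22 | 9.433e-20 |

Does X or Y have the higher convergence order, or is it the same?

Method X: p ≈ ln(2.357e-22/6.166e-08)/ln(6.166e-08/3.944e-03) ≈ 3.00.
Method Y: p ≈ ln(9.433e-20/4.710e-07)/ln(4.710e-07/8.050e-03) ≈ 3.00.
Both orders ≈ 3.0 — effectively the same.

same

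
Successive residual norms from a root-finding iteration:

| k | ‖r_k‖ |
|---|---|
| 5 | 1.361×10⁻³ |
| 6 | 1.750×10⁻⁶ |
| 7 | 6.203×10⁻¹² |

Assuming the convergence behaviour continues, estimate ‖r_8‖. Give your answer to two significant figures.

3.3e-22

First estimate the order: p ≈ ln(‖r_7‖/‖r_6‖) / ln(‖r_6‖/‖r_5‖) = ln(6.203×10⁻¹²/1.750×10⁻⁶)/ln(1.750×10⁻⁶/1.361×10⁻³) = ln(3.54457e-06)/ln(0.00128582) ≈ 1.8854.
Then ‖r_8‖ ≈ ‖r_7‖·(‖r_7‖/‖r_6‖)^p = 6.203×10⁻¹²·(3.54457e-06)^1.8854 = 6.203×10⁻¹²·5.29355e-11 ≈ 3.284e-22.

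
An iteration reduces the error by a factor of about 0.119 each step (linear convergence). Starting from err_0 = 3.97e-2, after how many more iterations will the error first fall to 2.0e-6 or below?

5

After k steps, err_k ≈ 3.97e-2·0.119^k.
Need 0.119^k ≤ 2.0e-6/3.97e-2 = 5.03778e-05.
k ≥ ln(5.03778e-05)/ln(0.119) = -9.8960/-2.12863 = 4.649.
Smallest integer k = 5.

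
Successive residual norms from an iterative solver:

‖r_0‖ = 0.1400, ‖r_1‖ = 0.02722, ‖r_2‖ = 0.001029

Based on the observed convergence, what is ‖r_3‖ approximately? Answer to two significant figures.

First estimate the order: p ≈ ln(‖r_2‖/‖r_1‖) / ln(‖r_1‖/‖r_0‖) = ln(0.001029/0.02722)/ln(0.02722/0.1400) = ln(0.0378031)/ln(0.194429) ≈ 2.0000.
Then ‖r_3‖ ≈ ‖r_2‖·(‖r_2‖/‖r_1‖)^p = 0.001029·(0.0378031)^2.0000 = 0.001029·0.00142907 ≈ 1.471e-06.

1.5e-6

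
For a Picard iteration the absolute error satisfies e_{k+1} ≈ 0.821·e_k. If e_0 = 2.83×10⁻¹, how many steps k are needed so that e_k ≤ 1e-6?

After k steps, e_k ≈ 2.83×10⁻¹·0.821^k.
Need 0.821^k ≤ 1e-6/2.83×10⁻¹ = 3.53357e-06.
k ≥ ln(3.53357e-06)/ln(0.821) = -12.5532/-0.19723 = 63.648.
Smallest integer k = 64.

64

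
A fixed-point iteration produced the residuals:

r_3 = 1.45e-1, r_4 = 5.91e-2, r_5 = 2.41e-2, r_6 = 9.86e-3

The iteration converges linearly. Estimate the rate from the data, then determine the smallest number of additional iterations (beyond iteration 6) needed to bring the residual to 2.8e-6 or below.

10

Rate ρ ≈ r_6/r_5 = 9.86e-3/2.41e-2 = 0.4091.
After j more steps, r_{6+j} ≈ 9.86e-3·ρ^j; need ρ^j ≤ 2.8e-6/9.86e-3 = 0.000283976.
j ≥ ln(0.000283976)/ln(0.4091) = -8.1666/-0.89380 = 9.137.
So 10 more iterations are needed.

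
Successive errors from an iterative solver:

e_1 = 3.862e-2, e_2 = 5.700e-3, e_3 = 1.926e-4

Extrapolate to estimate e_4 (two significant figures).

4.8e-7

First estimate the order: p ≈ ln(e_3/e_2) / ln(e_2/e_1) = ln(1.926e-4/5.700e-3)/ln(5.700e-3/3.862e-2) = ln(0.0337895)/ln(0.147592) ≈ 1.7706.
Then e_4 ≈ e_3·(e_3/e_2)^p = 1.926e-4·(0.0337895)^1.7706 = 1.926e-4·0.00248348 ≈ 4.783e-07.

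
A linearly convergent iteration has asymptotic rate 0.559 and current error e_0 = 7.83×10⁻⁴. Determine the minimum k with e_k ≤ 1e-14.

After k steps, e_k ≈ 7.83×10⁻⁴·0.559^k.
Need 0.559^k ≤ 1e-14/7.83×10⁻⁴ = 1.27714e-11.
k ≥ ln(1.27714e-11)/ln(0.559) = -25.0838/-0.58161 = 43.128.
Smallest integer k = 44.

44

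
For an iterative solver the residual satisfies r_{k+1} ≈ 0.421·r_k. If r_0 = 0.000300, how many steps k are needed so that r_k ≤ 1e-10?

After k steps, r_k ≈ 0.000300·0.421^k.
Need 0.421^k ≤ 1e-10/0.000300 = 3.33333e-07.
k ≥ ln(3.33333e-07)/ln(0.421) = -14.9141/-0.86512 = 17.239.
Smallest integer k = 18.

18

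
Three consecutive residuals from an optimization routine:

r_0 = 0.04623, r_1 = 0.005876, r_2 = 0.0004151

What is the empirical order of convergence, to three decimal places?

p ≈ ln(r_2/r_1) / ln(r_1/r_0)
  = ln(0.0004151/0.005876) / ln(0.005876/0.04623)
  = ln(0.0706433) / ln(0.127104)
  = -2.650112 / -2.062750 ≈ 1.284747

1.285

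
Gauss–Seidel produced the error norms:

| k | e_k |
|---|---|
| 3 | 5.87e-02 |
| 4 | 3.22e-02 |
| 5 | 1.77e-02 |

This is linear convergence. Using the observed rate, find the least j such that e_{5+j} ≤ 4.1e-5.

Rate ρ ≈ e_5/e_4 = 1.77e-02/3.22e-02 = 0.5497.
After j more steps, e_{5+j} ≈ 1.77e-02·ρ^j; need ρ^j ≤ 4.1e-5/1.77e-02 = 0.00231638.
j ≥ ln(0.00231638)/ln(0.5497) = -6.0677/-0.59838 = 10.140.
So 11 more iterations are needed.

11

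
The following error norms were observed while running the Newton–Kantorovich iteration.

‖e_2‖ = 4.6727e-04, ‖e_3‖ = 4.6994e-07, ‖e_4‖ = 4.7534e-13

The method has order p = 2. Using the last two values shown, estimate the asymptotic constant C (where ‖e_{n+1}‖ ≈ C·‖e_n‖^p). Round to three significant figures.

C ≈ ‖e_4‖ / ‖e_3‖^2
  = 4.7534e-13 / (4.6994e-07)^2
  = 4.7534e-13 / 2.20844e-13 ≈ 2.1524

2.15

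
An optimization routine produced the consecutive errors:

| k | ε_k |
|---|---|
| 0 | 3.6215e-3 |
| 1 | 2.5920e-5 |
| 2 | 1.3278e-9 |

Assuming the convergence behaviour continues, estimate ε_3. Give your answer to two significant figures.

3.5e-18

First estimate the order: p ≈ ln(ε_2/ε_1) / ln(ε_1/ε_0) = ln(1.3278e-9/2.5920e-5)/ln(2.5920e-5/3.6215e-3) = ln(5.12269e-05)/ln(0.00715726) ≈ 2.0000.
Then ε_3 ≈ ε_2·(ε_2/ε_1)^p = 1.3278e-9·(5.12269e-05)^2.0000 = 1.3278e-9·2.6242e-09 ≈ 3.484e-18.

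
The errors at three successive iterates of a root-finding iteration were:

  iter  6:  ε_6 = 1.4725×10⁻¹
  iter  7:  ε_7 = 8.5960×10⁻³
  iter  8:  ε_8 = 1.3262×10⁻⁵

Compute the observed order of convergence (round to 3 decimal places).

2.279

p ≈ ln(ε_8/ε_7) / ln(ε_7/ε_6)
  = ln(1.3262×10⁻⁵/8.5960×10⁻³) / ln(8.5960×10⁻³/1.4725×10⁻¹)
  = ln(0.00154281) / ln(0.0583769)
  = -6.474150 / -2.840835 ≈ 2.278960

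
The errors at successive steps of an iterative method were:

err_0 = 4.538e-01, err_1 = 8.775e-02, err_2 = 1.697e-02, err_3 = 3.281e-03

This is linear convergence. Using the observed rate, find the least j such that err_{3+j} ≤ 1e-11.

Rate ρ ≈ err_3/err_2 = 3.281e-03/1.697e-02 = 0.1933.
After j more steps, err_{3+j} ≈ 3.281e-03·ρ^j; need ρ^j ≤ 1e-11/3.281e-03 = 3.04785e-09.
j ≥ ln(3.04785e-09)/ln(0.1933) = -19.6088/-1.64351 = 11.931.
So 12 more iterations are needed.

12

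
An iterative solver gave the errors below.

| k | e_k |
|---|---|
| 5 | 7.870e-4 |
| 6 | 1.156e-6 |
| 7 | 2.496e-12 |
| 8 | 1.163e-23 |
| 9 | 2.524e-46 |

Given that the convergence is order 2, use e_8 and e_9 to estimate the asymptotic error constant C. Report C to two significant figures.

1.9

C ≈ e_9 / e_8^2
  = 2.524e-46 / (1.163e-23)^2
  = 2.524e-46 / 1.35257e-46 ≈ 1.8661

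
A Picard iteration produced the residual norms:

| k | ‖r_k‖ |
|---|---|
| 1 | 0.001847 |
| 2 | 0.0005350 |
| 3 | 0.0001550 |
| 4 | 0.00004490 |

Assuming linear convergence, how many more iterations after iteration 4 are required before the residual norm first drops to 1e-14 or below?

Rate ρ ≈ ‖r_4‖/‖r_3‖ = 0.00004490/0.0001550 = 0.2897.
After j more steps, ‖r_{4+j}‖ ≈ 0.00004490·ρ^j; need ρ^j ≤ 1e-14/0.00004490 = 2.22717e-10.
j ≥ ln(2.22717e-10)/ln(0.2897) = -22.2251/-1.23891 = 17.939.
So 18 more iterations are needed.

18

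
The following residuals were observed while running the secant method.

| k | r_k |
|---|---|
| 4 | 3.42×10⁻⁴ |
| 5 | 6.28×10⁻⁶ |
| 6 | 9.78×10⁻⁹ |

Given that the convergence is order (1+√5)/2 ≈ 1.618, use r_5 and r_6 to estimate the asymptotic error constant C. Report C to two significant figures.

C ≈ r_6 / r_5^1.618
  = 9.78×10⁻⁹ / (6.28×10⁻⁶)^1.618
  = 9.78×10⁻⁹ / 3.82912e-09 ≈ 2.5541

2.6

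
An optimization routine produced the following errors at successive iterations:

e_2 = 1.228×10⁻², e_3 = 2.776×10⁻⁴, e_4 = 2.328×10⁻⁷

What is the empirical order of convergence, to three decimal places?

p ≈ ln(e_4/e_3) / ln(e_3/e_2)
  = ln(2.328×10⁻⁷/2.776×10⁻⁴) / ln(2.776×10⁻⁴/1.228×10⁻²)
  = ln(0.000838617) / ln(0.0226059)
  = -7.083756 / -3.789544 ≈ 1.869290

1.869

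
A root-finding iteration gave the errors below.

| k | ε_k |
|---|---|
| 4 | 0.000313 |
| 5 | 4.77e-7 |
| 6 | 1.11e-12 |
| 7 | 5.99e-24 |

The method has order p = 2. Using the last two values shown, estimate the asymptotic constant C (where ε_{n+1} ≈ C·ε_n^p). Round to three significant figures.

C ≈ ε_7 / ε_6^2
  = 5.99e-24 / (1.11e-12)^2
  = 5.99e-24 / 1.2321e-24 ≈ 4.8616

4.86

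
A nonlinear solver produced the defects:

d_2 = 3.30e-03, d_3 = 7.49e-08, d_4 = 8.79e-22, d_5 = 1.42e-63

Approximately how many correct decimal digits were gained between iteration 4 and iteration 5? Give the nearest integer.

42

Digits gained ≈ log₁₀(d_4/d_5) = log₁₀(8.79e-22/1.42e-63) = log₁₀(6.19014e+41) ≈ 41.792.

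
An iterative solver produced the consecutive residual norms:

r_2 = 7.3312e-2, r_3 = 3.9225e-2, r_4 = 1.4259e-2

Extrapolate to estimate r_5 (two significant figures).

First estimate the order: p ≈ ln(r_4/r_3) / ln(r_3/r_2) = ln(1.4259e-2/3.9225e-2)/ln(3.9225e-2/7.3312e-2) = ln(0.363518)/ln(0.535042) ≈ 1.6180.
Then r_5 ≈ r_4·(r_4/r_3)^p = 1.4259e-2·(0.363518)^1.6180 = 1.4259e-2·0.194505 ≈ 0.002773.

2.8e-3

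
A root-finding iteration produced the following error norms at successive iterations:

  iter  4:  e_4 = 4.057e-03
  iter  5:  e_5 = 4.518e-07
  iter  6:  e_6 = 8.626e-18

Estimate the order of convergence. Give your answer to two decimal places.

p ≈ ln(e_6/e_5) / ln(e_5/e_4)
  = ln(8.626e-18/4.518e-07) / ln(4.518e-07/4.057e-03)
  = ln(1.90925e-11) / ln(0.000111363)
  = -24.68173 / -9.10272 ≈ 2.71147

2.71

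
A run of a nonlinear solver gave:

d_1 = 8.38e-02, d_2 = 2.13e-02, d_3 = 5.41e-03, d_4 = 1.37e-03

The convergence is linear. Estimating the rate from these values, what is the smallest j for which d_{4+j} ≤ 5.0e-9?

10

Rate ρ ≈ d_4/d_3 = 1.37e-03/5.41e-03 = 0.2532.
After j more steps, d_{4+j} ≈ 1.37e-03·ρ^j; need ρ^j ≤ 5.0e-9/1.37e-03 = 3.64964e-06.
j ≥ ln(3.64964e-06)/ln(0.2532) = -12.5209/-1.37358 = 9.116.
So 10 more iterations are needed.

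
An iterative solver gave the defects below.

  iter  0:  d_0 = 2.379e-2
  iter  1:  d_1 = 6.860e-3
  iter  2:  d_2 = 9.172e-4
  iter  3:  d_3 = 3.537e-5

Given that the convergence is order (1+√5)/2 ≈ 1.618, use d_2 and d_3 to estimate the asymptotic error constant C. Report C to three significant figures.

2.91

C ≈ d_3 / d_2^1.618
  = 3.537e-5 / (9.172e-4)^1.618
  = 3.537e-5 / 1.21693e-05 ≈ 2.9065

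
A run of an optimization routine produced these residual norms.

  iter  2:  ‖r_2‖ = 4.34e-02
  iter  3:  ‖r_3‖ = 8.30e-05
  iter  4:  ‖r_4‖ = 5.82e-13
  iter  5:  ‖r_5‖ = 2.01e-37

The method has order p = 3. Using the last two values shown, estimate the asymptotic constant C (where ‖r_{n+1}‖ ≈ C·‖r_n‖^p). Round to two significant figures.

1.0

C ≈ ‖r_5‖ / ‖r_4‖^3
  = 2.01e-37 / (5.82e-13)^3
  = 2.01e-37 / 1.97137e-37 ≈ 1.0196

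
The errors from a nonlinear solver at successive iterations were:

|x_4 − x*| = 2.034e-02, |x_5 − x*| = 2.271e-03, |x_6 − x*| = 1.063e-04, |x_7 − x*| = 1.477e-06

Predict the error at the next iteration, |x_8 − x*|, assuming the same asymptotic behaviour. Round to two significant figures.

First estimate the order: p ≈ ln(|x_7 − x*|/|x_6 − x*|) / ln(|x_6 − x*|/|x_5 − x*|) = ln(1.477e-06/1.063e-04)/ln(1.063e-04/2.271e-03) = ln(0.0138946)/ln(0.0468076) ≈ 1.3967.
Then |x_8 − x*| ≈ |x_7 − x*|·(|x_7 − x*|/|x_6 − x*|)^p = 1.477e-06·(0.0138946)^1.3967 = 1.477e-06·0.00254749 ≈ 3.763e-09.

3.8e-9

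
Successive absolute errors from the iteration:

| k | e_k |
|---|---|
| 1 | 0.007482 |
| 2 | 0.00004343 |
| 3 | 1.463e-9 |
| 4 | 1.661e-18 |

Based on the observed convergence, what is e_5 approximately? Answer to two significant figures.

First estimate the order: p ≈ ln(e_4/e_3) / ln(e_3/e_2) = ln(1.661e-18/1.463e-9)/ln(1.463e-9/0.00004343) = ln(1.13534e-09)/ln(3.36864e-05) ≈ 2.0000.
Then e_5 ≈ e_4·(e_4/e_3)^p = 1.661e-18·(1.13534e-09)^2.0000 = 1.661e-18·1.289e-18 ≈ 2.141e-36.

2.1e-36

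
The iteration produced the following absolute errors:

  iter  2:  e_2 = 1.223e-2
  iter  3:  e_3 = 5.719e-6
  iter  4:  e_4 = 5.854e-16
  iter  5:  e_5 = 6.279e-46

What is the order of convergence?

3

Consecutive ratios: e_5/e_4 = 6.279e-46/5.854e-16 = 1.0726e-30, e_4/e_3 = 5.854e-16/5.719e-6 = 1.02361e-10.
p ≈ ln(1.0726e-30)/ln(1.02361e-10) = -69.0075/-23.0025 ≈ 3.00.
So the convergence is cubic (order 3).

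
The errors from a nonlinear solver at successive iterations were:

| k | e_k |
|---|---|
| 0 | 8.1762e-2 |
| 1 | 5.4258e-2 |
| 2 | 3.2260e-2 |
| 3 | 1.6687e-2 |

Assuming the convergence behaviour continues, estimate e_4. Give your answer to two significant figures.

First estimate the order: p ≈ ln(e_3/e_2) / ln(e_2/e_1) = ln(1.6687e-2/3.2260e-2)/ln(3.2260e-2/5.4258e-2) = ln(0.517266)/ln(0.594567) ≈ 1.2679.
Then e_4 ≈ e_3·(e_3/e_2)^p = 1.6687e-2·(0.517266)^1.2679 = 1.6687e-2·0.433529 ≈ 0.007234.

7.2e-3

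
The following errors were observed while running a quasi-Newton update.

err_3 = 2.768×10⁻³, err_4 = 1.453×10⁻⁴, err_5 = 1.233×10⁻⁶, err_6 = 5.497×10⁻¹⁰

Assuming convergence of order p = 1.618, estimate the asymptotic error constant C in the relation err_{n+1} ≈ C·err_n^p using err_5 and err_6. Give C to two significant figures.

C ≈ err_6 / err_5^1.618
  = 5.497×10⁻¹⁰ / (1.233×10⁻⁶)^1.618
  = 5.497×10⁻¹⁰ / 2.74902e-10 ≈ 1.9996

2.0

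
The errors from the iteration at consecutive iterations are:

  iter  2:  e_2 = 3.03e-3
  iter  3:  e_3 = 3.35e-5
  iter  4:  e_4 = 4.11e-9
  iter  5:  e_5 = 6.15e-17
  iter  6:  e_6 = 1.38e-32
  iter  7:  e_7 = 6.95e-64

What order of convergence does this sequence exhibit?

Consecutive ratios: e_7/e_6 = 6.95e-64/1.38e-32 = 5.03623e-32, e_6/e_5 = 1.38e-32/6.15e-17 = 2.2439e-16.
p ≈ ln(5.03623e-32)/ln(2.2439e-16) = -72.0661/-36.0331 ≈ 2.00.
So the convergence is quadratic (order 2).

2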